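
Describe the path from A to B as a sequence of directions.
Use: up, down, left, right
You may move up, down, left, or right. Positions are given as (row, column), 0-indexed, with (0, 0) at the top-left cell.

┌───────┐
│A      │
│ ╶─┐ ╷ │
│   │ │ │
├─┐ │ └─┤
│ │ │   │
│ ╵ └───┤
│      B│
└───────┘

Finding the path and converting it to directions:
Path through cells: (0,0) → (1,0) → (1,1) → (2,1) → (3,1) → (3,2) → (3,3)
Directions: down, right, down, down, right, right

Solution:

┌───────┐
│A      │
│ ╶─┐ ╷ │
│↳ ↓│ │ │
├─┐ │ └─┤
│ │↓│   │
│ ╵ └───┤
│  ↳ → B│
└───────┘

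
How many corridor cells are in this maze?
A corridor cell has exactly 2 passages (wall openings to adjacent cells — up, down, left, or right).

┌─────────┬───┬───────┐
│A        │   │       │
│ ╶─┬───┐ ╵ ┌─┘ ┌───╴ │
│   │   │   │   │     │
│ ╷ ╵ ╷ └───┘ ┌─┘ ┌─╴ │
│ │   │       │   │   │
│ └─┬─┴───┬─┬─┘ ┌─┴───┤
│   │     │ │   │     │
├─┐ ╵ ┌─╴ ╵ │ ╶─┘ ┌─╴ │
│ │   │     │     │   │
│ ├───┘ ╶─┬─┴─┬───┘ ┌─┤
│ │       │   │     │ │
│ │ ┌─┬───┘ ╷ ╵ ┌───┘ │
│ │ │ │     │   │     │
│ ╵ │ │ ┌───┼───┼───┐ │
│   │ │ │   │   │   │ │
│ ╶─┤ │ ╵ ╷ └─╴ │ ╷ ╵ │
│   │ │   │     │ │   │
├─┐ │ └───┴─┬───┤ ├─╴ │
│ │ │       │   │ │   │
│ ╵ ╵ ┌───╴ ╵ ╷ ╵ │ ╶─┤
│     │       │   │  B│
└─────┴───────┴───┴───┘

Counting cells with exactly 2 passages:
Total corridor cells: 99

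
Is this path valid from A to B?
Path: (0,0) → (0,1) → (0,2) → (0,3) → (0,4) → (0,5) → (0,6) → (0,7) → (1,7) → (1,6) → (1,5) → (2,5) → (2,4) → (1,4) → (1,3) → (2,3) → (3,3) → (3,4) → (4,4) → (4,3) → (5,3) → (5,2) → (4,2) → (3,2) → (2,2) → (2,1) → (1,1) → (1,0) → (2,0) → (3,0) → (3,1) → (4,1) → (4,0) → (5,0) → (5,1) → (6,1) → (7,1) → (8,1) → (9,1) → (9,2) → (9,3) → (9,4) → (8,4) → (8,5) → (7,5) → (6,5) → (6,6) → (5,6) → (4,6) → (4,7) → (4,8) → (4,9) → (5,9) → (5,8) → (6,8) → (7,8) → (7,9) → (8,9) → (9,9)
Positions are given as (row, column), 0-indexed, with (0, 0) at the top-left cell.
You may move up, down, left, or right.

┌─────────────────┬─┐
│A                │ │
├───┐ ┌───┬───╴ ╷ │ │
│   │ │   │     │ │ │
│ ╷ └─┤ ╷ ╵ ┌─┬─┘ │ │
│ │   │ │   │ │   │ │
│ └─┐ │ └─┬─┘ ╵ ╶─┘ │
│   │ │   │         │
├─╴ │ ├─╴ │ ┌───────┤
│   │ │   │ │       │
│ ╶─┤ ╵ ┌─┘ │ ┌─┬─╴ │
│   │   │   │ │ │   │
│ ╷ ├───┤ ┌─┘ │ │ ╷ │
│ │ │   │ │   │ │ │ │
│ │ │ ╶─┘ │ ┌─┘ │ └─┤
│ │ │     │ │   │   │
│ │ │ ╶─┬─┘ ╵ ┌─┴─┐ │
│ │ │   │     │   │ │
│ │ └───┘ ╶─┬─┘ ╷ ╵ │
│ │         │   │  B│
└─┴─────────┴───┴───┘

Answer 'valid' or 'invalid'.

Checking path validity:
Result: All consecutive moves are passable.

valid

Correct solution:

┌─────────────────┬─┐
│A → → → → → → ↓  │ │
├───┐ ┌───┬───╴ ╷ │ │
│↓ ↰│ │↓ ↰│↓ ← ↲│ │ │
│ ╷ └─┤ ╷ ╵ ┌─┬─┘ │ │
│↓│↑ ↰│↓│↑ ↲│ │   │ │
│ └─┐ │ └─┬─┘ ╵ ╶─┘ │
│↳ ↓│↑│↳ ↓│         │
├─╴ │ ├─╴ │ ┌───────┤
│↓ ↲│↑│↓ ↲│ │↱ → → ↓│
│ ╶─┤ ╵ ┌─┘ │ ┌─┬─╴ │
│↳ ↓│↑ ↲│   │↑│ │↓ ↲│
│ ╷ ├───┤ ┌─┘ │ │ ╷ │
│ │↓│   │ │↱ ↑│ │↓│ │
│ │ │ ╶─┘ │ ┌─┘ │ └─┤
│ │↓│     │↑│   │↳ ↓│
│ │ │ ╶─┬─┘ ╵ ┌─┴─┐ │
│ │↓│   │↱ ↑  │   │↓│
│ │ └───┘ ╶─┬─┘ ╷ ╵ │
│ │↳ → → ↑  │   │  B│
└─┴─────────┴───┴───┘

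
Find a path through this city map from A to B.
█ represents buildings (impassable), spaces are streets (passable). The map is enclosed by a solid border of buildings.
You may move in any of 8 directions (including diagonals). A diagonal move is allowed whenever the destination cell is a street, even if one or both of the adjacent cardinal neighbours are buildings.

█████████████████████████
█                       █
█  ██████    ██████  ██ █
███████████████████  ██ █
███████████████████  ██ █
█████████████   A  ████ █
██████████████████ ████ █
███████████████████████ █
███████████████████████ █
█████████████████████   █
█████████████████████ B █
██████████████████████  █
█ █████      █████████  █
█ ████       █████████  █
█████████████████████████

Finding the shortest path from A to B:
Movement: 8-directional
Path length: 16 steps
Directions: right → right → up-right → up → up-right → up-right → right → down-right → down → down → down → down → down → down → down → down-left

Solution:

█████████████████████████
█                    →↘ █
█  ██████    ██████ ↗██↓█
███████████████████↗ ██↓█
███████████████████↑ ██↓█
█████████████   A→↗████↓█
██████████████████ ████↓█
███████████████████████↓█
███████████████████████↓█
█████████████████████  ↙█
█████████████████████ B █
██████████████████████  █
█ █████      █████████  █
█ ████       █████████  █
█████████████████████████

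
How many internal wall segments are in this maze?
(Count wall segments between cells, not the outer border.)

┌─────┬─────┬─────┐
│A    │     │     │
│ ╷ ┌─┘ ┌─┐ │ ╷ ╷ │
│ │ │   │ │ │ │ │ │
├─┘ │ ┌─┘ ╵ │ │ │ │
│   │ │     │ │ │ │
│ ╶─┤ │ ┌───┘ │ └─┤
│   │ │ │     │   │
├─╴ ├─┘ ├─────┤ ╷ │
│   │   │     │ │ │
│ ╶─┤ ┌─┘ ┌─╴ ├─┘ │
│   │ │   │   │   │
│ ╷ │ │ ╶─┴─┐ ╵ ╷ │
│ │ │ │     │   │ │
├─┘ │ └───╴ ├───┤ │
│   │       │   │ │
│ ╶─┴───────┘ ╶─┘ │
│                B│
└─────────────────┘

Counting internal wall segments:
Total internal walls: 64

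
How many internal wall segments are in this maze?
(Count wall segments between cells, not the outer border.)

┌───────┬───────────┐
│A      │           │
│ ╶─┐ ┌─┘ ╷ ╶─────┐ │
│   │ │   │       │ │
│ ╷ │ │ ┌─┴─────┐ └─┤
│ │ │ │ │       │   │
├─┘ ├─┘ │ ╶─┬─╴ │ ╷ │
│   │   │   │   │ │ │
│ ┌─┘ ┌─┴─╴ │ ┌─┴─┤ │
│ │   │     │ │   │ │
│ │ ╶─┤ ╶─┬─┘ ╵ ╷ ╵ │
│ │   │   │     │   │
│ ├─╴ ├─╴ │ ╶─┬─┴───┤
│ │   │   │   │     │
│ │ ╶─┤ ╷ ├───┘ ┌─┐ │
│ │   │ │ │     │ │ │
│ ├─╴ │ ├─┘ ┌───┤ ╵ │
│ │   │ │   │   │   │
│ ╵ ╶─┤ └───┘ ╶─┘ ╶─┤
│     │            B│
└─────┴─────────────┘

Counting internal wall segments:
Total internal walls: 81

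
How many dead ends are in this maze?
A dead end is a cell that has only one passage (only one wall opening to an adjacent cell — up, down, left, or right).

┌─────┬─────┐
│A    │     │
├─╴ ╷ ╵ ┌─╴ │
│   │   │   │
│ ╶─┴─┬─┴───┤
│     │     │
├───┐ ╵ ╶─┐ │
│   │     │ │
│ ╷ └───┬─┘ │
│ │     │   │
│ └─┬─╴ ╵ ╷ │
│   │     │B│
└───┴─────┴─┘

Checking each cell for number of passages:

Dead ends found at positions:
  (0, 0)
  (1, 4)
  (3, 4)
  (5, 1)
  (5, 2)
  (5, 5)
Total dead ends: 6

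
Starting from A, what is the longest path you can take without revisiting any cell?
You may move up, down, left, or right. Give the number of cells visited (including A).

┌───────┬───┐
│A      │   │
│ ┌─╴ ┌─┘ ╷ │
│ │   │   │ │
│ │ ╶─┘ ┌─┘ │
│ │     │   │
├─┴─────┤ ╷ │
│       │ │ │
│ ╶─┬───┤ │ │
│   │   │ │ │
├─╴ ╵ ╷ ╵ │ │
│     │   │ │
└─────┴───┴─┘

Finding longest simple path using DFS:
Start: (0, 0)
Longest path visits 29 cells
Path: A → right → right → down → left → down → right → right → up → right → up → right → down → down → left → down → down → down → left → up → left → down → left → up → left → up → right → right → right

Solution:

┌───────┬───┐
│A → ↓  │↱ ↓│
│ ┌─╴ ┌─┘ ╷ │
│ │↓ ↲│↱ ↑│↓│
│ │ ╶─┘ ┌─┘ │
│ │↳ → ↑│↓ ↲│
├─┴─────┤ ╷ │
│↱ → → B│↓│ │
│ ╶─┬───┤ │ │
│↑ ↰│↓ ↰│↓│ │
├─╴ ╵ ╷ ╵ │ │
│  ↑ ↲│↑ ↲│ │
└─────┴───┴─┘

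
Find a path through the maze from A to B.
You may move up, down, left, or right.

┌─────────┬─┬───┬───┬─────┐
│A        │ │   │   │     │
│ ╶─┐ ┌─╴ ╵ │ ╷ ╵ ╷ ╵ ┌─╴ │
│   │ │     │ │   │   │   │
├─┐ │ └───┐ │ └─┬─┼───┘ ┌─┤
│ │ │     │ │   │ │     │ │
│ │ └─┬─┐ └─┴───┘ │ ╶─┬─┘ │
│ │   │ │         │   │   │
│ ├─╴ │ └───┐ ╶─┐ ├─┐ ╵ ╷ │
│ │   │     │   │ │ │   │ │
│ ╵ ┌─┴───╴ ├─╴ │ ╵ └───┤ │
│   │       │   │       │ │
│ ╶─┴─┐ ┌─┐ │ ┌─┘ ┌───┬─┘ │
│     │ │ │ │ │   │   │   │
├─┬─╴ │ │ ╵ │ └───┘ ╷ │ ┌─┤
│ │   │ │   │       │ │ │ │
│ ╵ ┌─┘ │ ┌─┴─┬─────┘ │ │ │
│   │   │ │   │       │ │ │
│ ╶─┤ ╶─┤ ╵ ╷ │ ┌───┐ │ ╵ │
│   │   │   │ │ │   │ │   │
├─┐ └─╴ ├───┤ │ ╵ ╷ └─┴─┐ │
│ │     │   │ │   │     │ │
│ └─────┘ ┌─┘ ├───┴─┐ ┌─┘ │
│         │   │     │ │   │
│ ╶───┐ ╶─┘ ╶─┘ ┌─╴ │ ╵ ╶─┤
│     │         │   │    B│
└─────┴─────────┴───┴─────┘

Finding the shortest path through the maze:
Path length: 36 steps
Directions: right → right → down → down → right → right → down → right → right → down → right → down → left → down → down → right → right → right → up → right → down → down → left → left → left → down → down → right → up → right → down → right → down → down → right → right

Solution:

┌─────────┬─┬───┬───┬─────┐
│A → ↓    │ │   │   │     │
│ ╶─┐ ┌─╴ ╵ │ ╷ ╵ ╷ ╵ ┌─╴ │
│   │↓│     │ │   │   │   │
├─┐ │ └───┐ │ └─┬─┼───┘ ┌─┤
│ │ │↳ → ↓│ │   │ │     │ │
│ │ └─┬─┐ └─┴───┘ │ ╶─┬─┘ │
│ │   │ │↳ → ↓    │   │   │
│ ├─╴ │ └───┐ ╶─┐ ├─┐ ╵ ╷ │
│ │   │     │↳ ↓│ │ │   │ │
│ ╵ ┌─┴───╴ ├─╴ │ ╵ └───┤ │
│   │       │↓ ↲│       │ │
│ ╶─┴─┐ ┌─┐ │ ┌─┘ ┌───┬─┘ │
│     │ │ │ │↓│   │↱ ↓│   │
├─┬─╴ │ │ ╵ │ └───┘ ╷ │ ┌─┤
│ │   │ │   │↳ → → ↑│↓│ │ │
│ ╵ ┌─┘ │ ┌─┴─┬─────┘ │ │ │
│   │   │ │   │↓ ← ← ↲│ │ │
│ ╶─┤ ╶─┤ ╵ ╷ │ ┌───┐ │ ╵ │
│   │   │   │ │↓│↱ ↓│ │   │
├─┐ └─╴ ├───┤ │ ╵ ╷ └─┴─┐ │
│ │     │   │ │↳ ↑│↳ ↓  │ │
│ └─────┘ ┌─┘ ├───┴─┐ ┌─┘ │
│         │   │     │↓│   │
│ ╶───┐ ╶─┘ ╶─┘ ┌─╴ │ ╵ ╶─┤
│     │         │   │↳ → B│
└─────┴─────────┴───┴─────┘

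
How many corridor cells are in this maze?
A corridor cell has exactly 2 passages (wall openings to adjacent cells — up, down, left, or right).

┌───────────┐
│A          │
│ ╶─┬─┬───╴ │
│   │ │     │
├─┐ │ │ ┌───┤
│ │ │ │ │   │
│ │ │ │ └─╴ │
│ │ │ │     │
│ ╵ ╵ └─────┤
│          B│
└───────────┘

Counting cells with exactly 2 passages:
Total corridor cells: 24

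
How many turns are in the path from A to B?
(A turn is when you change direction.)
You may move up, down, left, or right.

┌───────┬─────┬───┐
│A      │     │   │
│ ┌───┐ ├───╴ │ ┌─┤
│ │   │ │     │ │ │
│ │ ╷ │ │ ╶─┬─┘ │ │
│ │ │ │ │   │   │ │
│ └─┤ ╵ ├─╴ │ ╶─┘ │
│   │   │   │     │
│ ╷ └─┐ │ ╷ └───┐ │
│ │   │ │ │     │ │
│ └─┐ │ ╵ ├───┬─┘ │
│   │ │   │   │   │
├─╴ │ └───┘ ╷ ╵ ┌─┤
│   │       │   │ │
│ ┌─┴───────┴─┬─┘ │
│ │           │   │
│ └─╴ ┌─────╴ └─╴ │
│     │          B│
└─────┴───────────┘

Directions: down, down, down, down, down, right, down, left, down, down, right, right, up, right, right, right, right, down, right, right
Number of turns: 9

Solution:

┌───────┬─────┬───┐
│A      │     │   │
│ ┌───┐ ├───╴ │ ┌─┤
│↓│   │ │     │ │ │
│ │ ╷ │ │ ╶─┬─┘ │ │
│↓│ │ │ │   │   │ │
│ └─┤ ╵ ├─╴ │ ╶─┘ │
│↓  │   │   │     │
│ ╷ └─┐ │ ╷ └───┐ │
│↓│   │ │ │     │ │
│ └─┐ │ ╵ ├───┬─┘ │
│↳ ↓│ │   │   │   │
├─╴ │ └───┘ ╷ ╵ ┌─┤
│↓ ↲│       │   │ │
│ ┌─┴───────┴─┬─┘ │
│↓│  ↱ → → → ↓│   │
│ └─╴ ┌─────╴ └─╴ │
│↳ → ↑│      ↳ → B│
└─────┴───────────┘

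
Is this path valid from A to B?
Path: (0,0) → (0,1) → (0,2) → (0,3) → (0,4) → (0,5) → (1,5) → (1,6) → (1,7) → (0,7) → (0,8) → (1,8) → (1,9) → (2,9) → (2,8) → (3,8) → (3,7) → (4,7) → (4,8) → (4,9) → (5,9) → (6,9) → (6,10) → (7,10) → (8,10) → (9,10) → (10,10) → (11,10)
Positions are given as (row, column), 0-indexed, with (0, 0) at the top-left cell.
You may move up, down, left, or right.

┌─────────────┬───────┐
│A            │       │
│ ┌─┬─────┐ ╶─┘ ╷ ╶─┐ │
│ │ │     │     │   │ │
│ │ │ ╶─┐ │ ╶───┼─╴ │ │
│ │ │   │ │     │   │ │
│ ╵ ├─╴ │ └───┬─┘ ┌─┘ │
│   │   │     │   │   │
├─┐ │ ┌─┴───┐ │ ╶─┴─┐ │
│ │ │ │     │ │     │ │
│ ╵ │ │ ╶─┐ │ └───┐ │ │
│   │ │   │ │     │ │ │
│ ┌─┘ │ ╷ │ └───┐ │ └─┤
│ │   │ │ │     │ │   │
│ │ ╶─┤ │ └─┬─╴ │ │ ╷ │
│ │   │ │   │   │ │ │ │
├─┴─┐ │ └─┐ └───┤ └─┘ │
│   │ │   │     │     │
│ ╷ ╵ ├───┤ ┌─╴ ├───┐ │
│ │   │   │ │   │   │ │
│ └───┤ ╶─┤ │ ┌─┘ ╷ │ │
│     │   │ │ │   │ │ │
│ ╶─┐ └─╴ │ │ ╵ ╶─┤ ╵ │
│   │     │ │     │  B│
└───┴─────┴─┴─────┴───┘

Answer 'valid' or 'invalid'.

Checking path validity:
Result: All consecutive moves are passable.

valid

Correct solution:

┌─────────────┬───────┐
│A → → → → ↓  │↱ ↓    │
│ ┌─┬─────┐ ╶─┘ ╷ ╶─┐ │
│ │ │     │↳ → ↑│↳ ↓│ │
│ │ │ ╶─┐ │ ╶───┼─╴ │ │
│ │ │   │ │     │↓ ↲│ │
│ ╵ ├─╴ │ └───┬─┘ ┌─┘ │
│   │   │     │↓ ↲│   │
├─┐ │ ┌─┴───┐ │ ╶─┴─┐ │
│ │ │ │     │ │↳ → ↓│ │
│ ╵ │ │ ╶─┐ │ └───┐ │ │
│   │ │   │ │     │↓│ │
│ ┌─┘ │ ╷ │ └───┐ │ └─┤
│ │   │ │ │     │ │↳ ↓│
│ │ ╶─┤ │ └─┬─╴ │ │ ╷ │
│ │   │ │   │   │ │ │↓│
├─┴─┐ │ └─┐ └───┤ └─┘ │
│   │ │   │     │    ↓│
│ ╷ ╵ ├───┤ ┌─╴ ├───┐ │
│ │   │   │ │   │   │↓│
│ └───┤ ╶─┤ │ ┌─┘ ╷ │ │
│     │   │ │ │   │ │↓│
│ ╶─┐ └─╴ │ │ ╵ ╶─┤ ╵ │
│   │     │ │     │  B│
└───┴─────┴─┴─────┴───┘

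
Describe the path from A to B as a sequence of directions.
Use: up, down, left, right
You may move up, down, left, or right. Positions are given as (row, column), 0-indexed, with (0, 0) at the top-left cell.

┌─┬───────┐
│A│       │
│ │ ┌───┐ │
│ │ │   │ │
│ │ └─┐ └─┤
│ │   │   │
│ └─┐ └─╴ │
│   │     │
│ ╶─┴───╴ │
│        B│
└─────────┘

Finding the path and converting it to directions:
Path through cells: (0,0) → (1,0) → (2,0) → (3,0) → (4,0) → (4,1) → (4,2) → (4,3) → (4,4)
Directions: down, down, down, down, right, right, right, right

Solution:

┌─┬───────┐
│A│       │
│ │ ┌───┐ │
│↓│ │   │ │
│ │ └─┐ └─┤
│↓│   │   │
│ └─┐ └─╴ │
│↓  │     │
│ ╶─┴───╴ │
│↳ → → → B│
└─────────┘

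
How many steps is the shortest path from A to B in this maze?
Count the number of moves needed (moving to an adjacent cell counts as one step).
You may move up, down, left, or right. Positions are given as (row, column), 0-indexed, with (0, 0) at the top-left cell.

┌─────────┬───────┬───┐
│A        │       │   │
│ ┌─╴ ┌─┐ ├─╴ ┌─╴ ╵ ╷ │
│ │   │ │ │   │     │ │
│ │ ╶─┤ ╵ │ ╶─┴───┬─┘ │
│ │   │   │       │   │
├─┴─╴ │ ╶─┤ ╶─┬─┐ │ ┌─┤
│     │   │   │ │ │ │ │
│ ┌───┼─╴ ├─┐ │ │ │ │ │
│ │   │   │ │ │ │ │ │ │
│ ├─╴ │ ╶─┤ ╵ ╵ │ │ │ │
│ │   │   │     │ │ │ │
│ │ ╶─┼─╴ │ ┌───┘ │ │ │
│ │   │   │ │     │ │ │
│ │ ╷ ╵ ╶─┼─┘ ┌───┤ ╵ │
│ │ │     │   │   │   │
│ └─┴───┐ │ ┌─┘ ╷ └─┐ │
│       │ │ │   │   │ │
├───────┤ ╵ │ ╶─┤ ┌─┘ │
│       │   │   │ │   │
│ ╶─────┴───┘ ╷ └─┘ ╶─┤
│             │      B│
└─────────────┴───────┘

Using BFS to find shortest path:
Start: (0, 0), End: (10, 10)
Path found:
(0,0) → (0,1) → (0,2) → (0,3) → (0,4) → (1,4) → (2,4) → (2,3) → (3,3) → (3,4) → (4,4) → (4,3) → (5,3) → (5,4) → (6,4) → (6,3) → (7,3) → (7,4) → (8,4) → (9,4) → (9,5) → (8,5) → (7,5) → (7,6) → (6,6) → (6,7) → (6,8) → (5,8) → (4,8) → (3,8) → (2,8) → (2,7) → (2,6) → (2,5) → (1,5) → (1,6) → (0,6) → (0,7) → (0,8) → (1,8) → (1,9) → (0,9) → (0,10) → (1,10) → (2,10) → (2,9) → (3,9) → (4,9) → (5,9) → (6,9) → (7,9) → (7,10) → (8,10) → (9,10) → (9,9) → (10,9) → (10,10)
Number of steps: 56

Solution:

┌─────────┬───────┬───┐
│A → → → ↓│  ↱ → ↓│↱ ↓│
│ ┌─╴ ┌─┐ ├─╴ ┌─╴ ╵ ╷ │
│ │   │ │↓│↱ ↑│  ↳ ↑│↓│
│ │ ╶─┤ ╵ │ ╶─┴───┬─┘ │
│ │   │↓ ↲│↑ ← ← ↰│↓ ↲│
├─┴─╴ │ ╶─┤ ╶─┬─┐ │ ┌─┤
│     │↳ ↓│   │ │↑│↓│ │
│ ┌───┼─╴ ├─┐ │ │ │ │ │
│ │   │↓ ↲│ │ │ │↑│↓│ │
│ ├─╴ │ ╶─┤ ╵ ╵ │ │ │ │
│ │   │↳ ↓│     │↑│↓│ │
│ │ ╶─┼─╴ │ ┌───┘ │ │ │
│ │   │↓ ↲│ │↱ → ↑│↓│ │
│ │ ╷ ╵ ╶─┼─┘ ┌───┤ ╵ │
│ │ │  ↳ ↓│↱ ↑│   │↳ ↓│
│ └─┴───┐ │ ┌─┘ ╷ └─┐ │
│       │↓│↑│   │   │↓│
├───────┤ ╵ │ ╶─┤ ┌─┘ │
│       │↳ ↑│   │ │↓ ↲│
│ ╶─────┴───┘ ╷ └─┘ ╶─┤
│             │    ↳ B│
└─────────────┴───────┘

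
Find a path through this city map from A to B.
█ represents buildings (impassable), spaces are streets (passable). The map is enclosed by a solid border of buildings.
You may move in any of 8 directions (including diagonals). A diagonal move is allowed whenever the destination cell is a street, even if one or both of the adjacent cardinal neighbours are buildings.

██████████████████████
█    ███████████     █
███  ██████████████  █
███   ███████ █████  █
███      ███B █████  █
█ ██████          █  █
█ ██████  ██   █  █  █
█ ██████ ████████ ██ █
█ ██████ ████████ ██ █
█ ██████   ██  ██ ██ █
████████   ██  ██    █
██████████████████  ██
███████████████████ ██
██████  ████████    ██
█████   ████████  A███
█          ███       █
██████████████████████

Finding the shortest path from A to B:
Movement: 8-directional
Path length: 12 steps
Directions: up → up-right → up → up-left → up-left → up → up → up-left → up-left → left → left → up-left

Solution:

██████████████████████
█    ███████████     █
███  ██████████████  █
███   ███████ █████  █
███      ███B █████  █
█ ██████     ↖←←  █  █
█ ██████  ██   █↖ █  █
█ ██████ ████████↖██ █
█ ██████ ████████↑██ █
█ ██████   ██  ██↑██ █
████████   ██  ██ ↖  █
██████████████████ ↖██
███████████████████↑██
██████  ████████  ↗ ██
█████   ████████  A███
█          ███       █
██████████████████████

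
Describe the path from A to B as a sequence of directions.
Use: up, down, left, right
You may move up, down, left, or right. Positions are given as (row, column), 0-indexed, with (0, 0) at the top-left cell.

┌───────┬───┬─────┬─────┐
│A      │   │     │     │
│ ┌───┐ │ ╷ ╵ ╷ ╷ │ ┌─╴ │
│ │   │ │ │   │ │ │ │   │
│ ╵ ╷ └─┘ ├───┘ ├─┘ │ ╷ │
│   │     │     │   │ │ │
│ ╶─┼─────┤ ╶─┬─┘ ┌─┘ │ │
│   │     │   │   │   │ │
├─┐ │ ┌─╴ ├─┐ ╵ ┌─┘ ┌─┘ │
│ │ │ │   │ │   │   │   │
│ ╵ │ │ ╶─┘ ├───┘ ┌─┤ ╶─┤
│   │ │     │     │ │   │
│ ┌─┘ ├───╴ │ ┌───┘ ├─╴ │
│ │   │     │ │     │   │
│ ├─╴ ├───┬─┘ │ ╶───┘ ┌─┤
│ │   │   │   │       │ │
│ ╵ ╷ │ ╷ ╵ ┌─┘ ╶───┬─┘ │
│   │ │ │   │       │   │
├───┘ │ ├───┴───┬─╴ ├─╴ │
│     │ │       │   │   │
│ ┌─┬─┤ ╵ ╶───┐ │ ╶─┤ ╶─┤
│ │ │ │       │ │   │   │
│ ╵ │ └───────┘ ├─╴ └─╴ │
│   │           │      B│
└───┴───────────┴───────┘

Finding the path and converting it to directions:
Path through cells: (0,0) → (1,0) → (2,0) → (2,1) → (1,1) → (1,2) → (2,2) → (2,3) → (2,4) → (1,4) → (0,4) → (0,5) → (1,5) → (1,6) → (0,6) → (0,7) → (1,7) → (2,7) → (2,6) → (2,5) → (3,5) → (3,6) → (4,6) → (4,7) → (3,7) → (3,8) → (2,8) → (2,9) → (1,9) → (0,9) → (0,10) → (0,11) → (1,11) → (2,11) → (3,11) → (4,11) → (4,10) → (5,10) → (5,11) → (6,11) → (6,10) → (7,10) → (7,9) → (7,8) → (7,7) → (8,7) → (8,8) → (8,9) → (9,9) → (9,8) → (10,8) → (10,9) → (11,9) → (11,10) → (11,11)
Directions: down, down, right, up, right, down, right, right, up, up, right, down, right, up, right, down, down, left, left, down, right, down, right, up, right, up, right, up, up, right, right, down, down, down, down, left, down, right, down, left, down, left, left, left, down, right, right, down, left, down, right, down, right, right

Solution:

┌───────┬───┬─────┬─────┐
│A      │↱ ↓│↱ ↓  │↱ → ↓│
│ ┌───┐ │ ╷ ╵ ╷ ╷ │ ┌─╴ │
│↓│↱ ↓│ │↑│↳ ↑│↓│ │↑│  ↓│
│ ╵ ╷ └─┘ ├───┘ ├─┘ │ ╷ │
│↳ ↑│↳ → ↑│↓ ← ↲│↱ ↑│ │↓│
│ ╶─┼─────┤ ╶─┬─┘ ┌─┘ │ │
│   │     │↳ ↓│↱ ↑│   │↓│
├─┐ │ ┌─╴ ├─┐ ╵ ┌─┘ ┌─┘ │
│ │ │ │   │ │↳ ↑│   │↓ ↲│
│ ╵ │ │ ╶─┘ ├───┘ ┌─┤ ╶─┤
│   │ │     │     │ │↳ ↓│
│ ┌─┘ ├───╴ │ ┌───┘ ├─╴ │
│ │   │     │ │     │↓ ↲│
│ ├─╴ ├───┬─┘ │ ╶───┘ ┌─┤
│ │   │   │   │↓ ← ← ↲│ │
│ ╵ ╷ │ ╷ ╵ ┌─┘ ╶───┬─┘ │
│   │ │ │   │  ↳ → ↓│   │
├───┘ │ ├───┴───┬─╴ ├─╴ │
│     │ │       │↓ ↲│   │
│ ┌─┬─┤ ╵ ╶───┐ │ ╶─┤ ╶─┤
│ │ │ │       │ │↳ ↓│   │
│ ╵ │ └───────┘ ├─╴ └─╴ │
│   │           │  ↳ → B│
└───┴───────────┴───────┘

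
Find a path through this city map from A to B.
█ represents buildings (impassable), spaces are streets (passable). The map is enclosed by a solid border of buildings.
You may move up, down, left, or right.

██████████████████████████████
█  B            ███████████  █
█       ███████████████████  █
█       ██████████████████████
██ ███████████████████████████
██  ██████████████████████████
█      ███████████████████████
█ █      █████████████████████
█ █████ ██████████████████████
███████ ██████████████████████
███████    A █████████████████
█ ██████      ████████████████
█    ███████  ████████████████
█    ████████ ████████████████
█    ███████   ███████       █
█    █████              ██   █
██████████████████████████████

Finding the shortest path from A to B:
Movement: cardinal only
Path length: 19 steps
Directions: left → left → left → left → up → up → up → left → up → left → left → left → up → left → up → up → up → up → right

Solution:

██████████████████████████████
█ ↱B            ███████████  █
█ ↑     ███████████████████  █
█ ↑     ██████████████████████
██↑███████████████████████████
██↑↰██████████████████████████
█  ↑←←↰███████████████████████
█ █   ↑↰ █████████████████████
█ █████↑██████████████████████
███████↑██████████████████████
███████↑←←←A █████████████████
█ ██████      ████████████████
█    ███████  ████████████████
█    ████████ ████████████████
█    ███████   ███████       █
█    █████              ██   █
██████████████████████████████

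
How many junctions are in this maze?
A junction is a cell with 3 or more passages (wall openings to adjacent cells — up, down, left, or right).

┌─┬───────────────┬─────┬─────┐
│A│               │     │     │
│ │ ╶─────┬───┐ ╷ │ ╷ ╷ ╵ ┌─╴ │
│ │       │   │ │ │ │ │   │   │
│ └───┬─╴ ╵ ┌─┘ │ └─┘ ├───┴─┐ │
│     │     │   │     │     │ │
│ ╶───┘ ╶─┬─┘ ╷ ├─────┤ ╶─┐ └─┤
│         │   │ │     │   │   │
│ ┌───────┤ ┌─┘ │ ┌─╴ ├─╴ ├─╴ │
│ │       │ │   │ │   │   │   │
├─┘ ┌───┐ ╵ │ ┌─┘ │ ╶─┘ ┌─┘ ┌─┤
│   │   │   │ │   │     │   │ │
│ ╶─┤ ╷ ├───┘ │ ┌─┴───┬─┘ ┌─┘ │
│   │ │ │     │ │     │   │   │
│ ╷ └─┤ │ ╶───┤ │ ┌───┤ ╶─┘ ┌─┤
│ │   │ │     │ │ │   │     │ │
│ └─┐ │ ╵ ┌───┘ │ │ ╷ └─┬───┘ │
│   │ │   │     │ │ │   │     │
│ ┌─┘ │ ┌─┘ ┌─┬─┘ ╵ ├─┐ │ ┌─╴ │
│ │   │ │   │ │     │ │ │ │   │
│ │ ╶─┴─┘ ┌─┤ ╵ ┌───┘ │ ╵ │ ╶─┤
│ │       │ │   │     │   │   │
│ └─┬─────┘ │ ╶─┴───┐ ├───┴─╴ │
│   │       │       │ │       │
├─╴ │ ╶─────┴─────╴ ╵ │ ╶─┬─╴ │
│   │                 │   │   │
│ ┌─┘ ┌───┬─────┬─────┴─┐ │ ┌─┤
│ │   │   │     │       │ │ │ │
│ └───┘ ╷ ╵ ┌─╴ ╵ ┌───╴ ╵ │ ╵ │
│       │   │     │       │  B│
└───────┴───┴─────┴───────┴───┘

Checking each cell for number of passages:

Junctions found (3+ passages):
  (0, 7): 3 passages
  (0, 10): 3 passages
  (1, 14): 3 passages
  (2, 0): 3 passages
  (2, 4): 3 passages
  (2, 7): 3 passages
  (3, 0): 3 passages
  (3, 3): 3 passages
  (6, 0): 3 passages
  (7, 4): 3 passages
  (8, 0): 3 passages
  (8, 3): 3 passages
  (8, 14): 3 passages
  (9, 8): 3 passages
  (10, 6): 3 passages
  (10, 10): 3 passages
  (11, 14): 3 passages
  (12, 2): 3 passages
  (12, 9): 3 passages
  (14, 7): 3 passages
  (14, 11): 3 passages
Total junctions: 21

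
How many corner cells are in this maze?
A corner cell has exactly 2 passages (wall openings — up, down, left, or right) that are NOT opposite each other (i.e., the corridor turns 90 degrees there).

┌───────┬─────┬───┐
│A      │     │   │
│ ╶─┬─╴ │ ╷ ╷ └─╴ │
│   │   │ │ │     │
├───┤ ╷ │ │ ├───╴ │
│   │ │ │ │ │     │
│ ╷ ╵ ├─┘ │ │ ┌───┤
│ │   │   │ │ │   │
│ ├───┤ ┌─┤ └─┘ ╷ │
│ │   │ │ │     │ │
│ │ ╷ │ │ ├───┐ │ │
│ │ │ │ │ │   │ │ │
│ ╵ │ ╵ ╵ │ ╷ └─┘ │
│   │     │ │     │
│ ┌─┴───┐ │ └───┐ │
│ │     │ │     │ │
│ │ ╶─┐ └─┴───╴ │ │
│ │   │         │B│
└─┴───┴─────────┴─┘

Counting corner cells (2 non-opposite passages):
Total corners: 33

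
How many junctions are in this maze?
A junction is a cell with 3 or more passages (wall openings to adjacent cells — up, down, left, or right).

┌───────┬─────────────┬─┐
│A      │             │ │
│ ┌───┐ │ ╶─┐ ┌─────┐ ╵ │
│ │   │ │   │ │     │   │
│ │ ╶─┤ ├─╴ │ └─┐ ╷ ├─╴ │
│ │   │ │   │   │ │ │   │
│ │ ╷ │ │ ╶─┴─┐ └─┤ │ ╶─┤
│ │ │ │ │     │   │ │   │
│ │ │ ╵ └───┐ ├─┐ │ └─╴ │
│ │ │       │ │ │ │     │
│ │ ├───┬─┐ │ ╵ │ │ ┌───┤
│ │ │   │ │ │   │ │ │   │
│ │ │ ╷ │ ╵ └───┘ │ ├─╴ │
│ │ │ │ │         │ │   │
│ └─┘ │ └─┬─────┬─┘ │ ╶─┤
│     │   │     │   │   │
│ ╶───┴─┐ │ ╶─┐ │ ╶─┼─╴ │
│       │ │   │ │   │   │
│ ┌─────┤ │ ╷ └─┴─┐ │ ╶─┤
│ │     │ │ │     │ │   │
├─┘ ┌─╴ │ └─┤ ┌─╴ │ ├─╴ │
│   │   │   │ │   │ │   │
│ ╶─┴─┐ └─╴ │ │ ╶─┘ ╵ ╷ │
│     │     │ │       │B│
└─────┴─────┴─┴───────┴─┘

Checking each cell for number of passages:

Junctions found (3+ passages):
  (0, 6): 3 passages
  (1, 8): 3 passages
  (1, 11): 3 passages
  (2, 1): 3 passages
  (4, 3): 3 passages
  (4, 9): 3 passages
  (6, 5): 3 passages
  (7, 0): 3 passages
  (8, 0): 3 passages
  (8, 5): 3 passages
  (9, 6): 3 passages
  (10, 3): 3 passages
  (10, 11): 3 passages
  (11, 9): 3 passages
Total junctions: 14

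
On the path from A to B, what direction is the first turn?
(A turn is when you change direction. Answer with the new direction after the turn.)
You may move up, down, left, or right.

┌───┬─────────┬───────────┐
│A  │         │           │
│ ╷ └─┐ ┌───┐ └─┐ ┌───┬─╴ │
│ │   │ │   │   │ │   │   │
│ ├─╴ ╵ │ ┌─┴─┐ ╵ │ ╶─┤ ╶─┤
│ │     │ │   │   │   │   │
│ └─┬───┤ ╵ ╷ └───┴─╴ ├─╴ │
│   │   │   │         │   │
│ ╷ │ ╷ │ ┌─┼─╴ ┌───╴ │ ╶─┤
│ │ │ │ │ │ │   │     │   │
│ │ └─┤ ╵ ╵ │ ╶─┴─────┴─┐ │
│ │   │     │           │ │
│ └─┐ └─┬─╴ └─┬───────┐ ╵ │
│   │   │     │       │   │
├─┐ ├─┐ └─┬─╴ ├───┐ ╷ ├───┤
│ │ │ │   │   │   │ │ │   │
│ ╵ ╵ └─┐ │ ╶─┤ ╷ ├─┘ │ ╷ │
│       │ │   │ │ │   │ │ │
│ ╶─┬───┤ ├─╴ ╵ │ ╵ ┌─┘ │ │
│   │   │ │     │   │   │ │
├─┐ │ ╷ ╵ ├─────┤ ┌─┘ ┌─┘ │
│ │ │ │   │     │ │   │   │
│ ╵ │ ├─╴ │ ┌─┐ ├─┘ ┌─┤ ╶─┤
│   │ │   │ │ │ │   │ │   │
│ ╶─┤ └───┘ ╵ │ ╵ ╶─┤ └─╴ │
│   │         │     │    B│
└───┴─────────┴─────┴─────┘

Directions: down, down, down, right, down, down, right, down, right, down, right, down, down, down, left, up, left, down, down, down, right, right, right, up, up, right, right, down, down, right, up, right, up, right, up, right, up, up, right, down, down, down, left, down, right, down
First turn direction: right

Solution:

┌───┬─────────┬───────────┐
│A  │         │           │
│ ╷ └─┐ ┌───┐ └─┐ ┌───┬─╴ │
│↓│   │ │   │   │ │   │   │
│ ├─╴ ╵ │ ┌─┴─┐ ╵ │ ╶─┤ ╶─┤
│↓│     │ │   │   │   │   │
│ └─┬───┤ ╵ ╷ └───┴─╴ ├─╴ │
│↳ ↓│   │   │         │   │
│ ╷ │ ╷ │ ┌─┼─╴ ┌───╴ │ ╶─┤
│ │↓│ │ │ │ │   │     │   │
│ │ └─┤ ╵ ╵ │ ╶─┴─────┴─┐ │
│ │↳ ↓│     │           │ │
│ └─┐ └─┬─╴ └─┬───────┐ ╵ │
│   │↳ ↓│     │       │   │
├─┐ ├─┐ └─┬─╴ ├───┐ ╷ ├───┤
│ │ │ │↳ ↓│   │   │ │ │↱ ↓│
│ ╵ ╵ └─┐ │ ╶─┤ ╷ ├─┘ │ ╷ │
│       │↓│   │ │ │   │↑│↓│
│ ╶─┬───┤ ├─╴ ╵ │ ╵ ┌─┘ │ │
│   │↓ ↰│↓│     │   │↱ ↑│↓│
├─┐ │ ╷ ╵ ├─────┤ ┌─┘ ┌─┘ │
│ │ │↓│↑ ↲│↱ → ↓│ │↱ ↑│↓ ↲│
│ ╵ │ ├─╴ │ ┌─┐ ├─┘ ┌─┤ ╶─┤
│   │↓│   │↑│ │↓│↱ ↑│ │↳ ↓│
│ ╶─┤ └───┘ ╵ │ ╵ ╶─┤ └─╴ │
│   │↳ → → ↑  │↳ ↑  │    B│
└───┴─────────┴─────┴─────┘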